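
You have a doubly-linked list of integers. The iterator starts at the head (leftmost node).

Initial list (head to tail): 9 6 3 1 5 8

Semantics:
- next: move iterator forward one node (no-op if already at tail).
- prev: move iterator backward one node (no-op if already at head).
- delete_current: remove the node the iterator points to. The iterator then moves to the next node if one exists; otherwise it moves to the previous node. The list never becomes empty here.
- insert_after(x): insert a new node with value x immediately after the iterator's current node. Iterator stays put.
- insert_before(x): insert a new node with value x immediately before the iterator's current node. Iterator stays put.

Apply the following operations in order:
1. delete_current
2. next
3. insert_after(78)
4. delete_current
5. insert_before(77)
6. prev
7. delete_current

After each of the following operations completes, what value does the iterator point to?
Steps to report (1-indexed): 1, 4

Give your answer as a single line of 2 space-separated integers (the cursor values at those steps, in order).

Answer: 6 78

Derivation:
After 1 (delete_current): list=[6, 3, 1, 5, 8] cursor@6
After 2 (next): list=[6, 3, 1, 5, 8] cursor@3
After 3 (insert_after(78)): list=[6, 3, 78, 1, 5, 8] cursor@3
After 4 (delete_current): list=[6, 78, 1, 5, 8] cursor@78
After 5 (insert_before(77)): list=[6, 77, 78, 1, 5, 8] cursor@78
After 6 (prev): list=[6, 77, 78, 1, 5, 8] cursor@77
After 7 (delete_current): list=[6, 78, 1, 5, 8] cursor@78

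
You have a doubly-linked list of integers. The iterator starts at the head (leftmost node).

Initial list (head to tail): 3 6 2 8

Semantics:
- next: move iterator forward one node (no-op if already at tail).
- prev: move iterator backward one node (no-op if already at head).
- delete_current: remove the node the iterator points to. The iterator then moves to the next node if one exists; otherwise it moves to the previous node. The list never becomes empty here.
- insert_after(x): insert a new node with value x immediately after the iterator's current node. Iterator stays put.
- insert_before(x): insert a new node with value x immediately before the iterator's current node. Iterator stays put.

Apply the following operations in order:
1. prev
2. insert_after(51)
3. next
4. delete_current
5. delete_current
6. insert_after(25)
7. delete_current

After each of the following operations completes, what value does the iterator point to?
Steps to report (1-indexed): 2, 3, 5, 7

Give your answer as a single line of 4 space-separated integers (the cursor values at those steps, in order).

After 1 (prev): list=[3, 6, 2, 8] cursor@3
After 2 (insert_after(51)): list=[3, 51, 6, 2, 8] cursor@3
After 3 (next): list=[3, 51, 6, 2, 8] cursor@51
After 4 (delete_current): list=[3, 6, 2, 8] cursor@6
After 5 (delete_current): list=[3, 2, 8] cursor@2
After 6 (insert_after(25)): list=[3, 2, 25, 8] cursor@2
After 7 (delete_current): list=[3, 25, 8] cursor@25

Answer: 3 51 2 25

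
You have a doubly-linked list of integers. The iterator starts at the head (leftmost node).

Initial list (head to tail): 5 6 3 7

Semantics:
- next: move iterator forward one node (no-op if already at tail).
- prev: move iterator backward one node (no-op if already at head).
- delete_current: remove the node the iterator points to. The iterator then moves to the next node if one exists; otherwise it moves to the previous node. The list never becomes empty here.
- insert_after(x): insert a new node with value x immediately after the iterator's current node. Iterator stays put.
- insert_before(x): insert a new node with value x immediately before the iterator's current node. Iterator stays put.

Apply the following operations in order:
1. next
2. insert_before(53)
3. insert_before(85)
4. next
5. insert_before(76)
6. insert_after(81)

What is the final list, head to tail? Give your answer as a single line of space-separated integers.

Answer: 5 53 85 6 76 3 81 7

Derivation:
After 1 (next): list=[5, 6, 3, 7] cursor@6
After 2 (insert_before(53)): list=[5, 53, 6, 3, 7] cursor@6
After 3 (insert_before(85)): list=[5, 53, 85, 6, 3, 7] cursor@6
After 4 (next): list=[5, 53, 85, 6, 3, 7] cursor@3
After 5 (insert_before(76)): list=[5, 53, 85, 6, 76, 3, 7] cursor@3
After 6 (insert_after(81)): list=[5, 53, 85, 6, 76, 3, 81, 7] cursor@3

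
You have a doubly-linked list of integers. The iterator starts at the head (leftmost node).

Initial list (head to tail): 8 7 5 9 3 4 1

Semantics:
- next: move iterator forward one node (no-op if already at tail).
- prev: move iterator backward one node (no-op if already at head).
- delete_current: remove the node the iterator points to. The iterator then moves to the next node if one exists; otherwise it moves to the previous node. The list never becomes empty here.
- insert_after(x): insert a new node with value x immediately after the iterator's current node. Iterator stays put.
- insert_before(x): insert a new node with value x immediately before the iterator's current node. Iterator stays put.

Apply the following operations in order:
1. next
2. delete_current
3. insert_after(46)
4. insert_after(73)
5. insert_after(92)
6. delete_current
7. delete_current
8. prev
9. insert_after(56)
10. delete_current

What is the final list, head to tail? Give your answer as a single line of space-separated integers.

Answer: 56 73 46 9 3 4 1

Derivation:
After 1 (next): list=[8, 7, 5, 9, 3, 4, 1] cursor@7
After 2 (delete_current): list=[8, 5, 9, 3, 4, 1] cursor@5
After 3 (insert_after(46)): list=[8, 5, 46, 9, 3, 4, 1] cursor@5
After 4 (insert_after(73)): list=[8, 5, 73, 46, 9, 3, 4, 1] cursor@5
After 5 (insert_after(92)): list=[8, 5, 92, 73, 46, 9, 3, 4, 1] cursor@5
After 6 (delete_current): list=[8, 92, 73, 46, 9, 3, 4, 1] cursor@92
After 7 (delete_current): list=[8, 73, 46, 9, 3, 4, 1] cursor@73
After 8 (prev): list=[8, 73, 46, 9, 3, 4, 1] cursor@8
After 9 (insert_after(56)): list=[8, 56, 73, 46, 9, 3, 4, 1] cursor@8
After 10 (delete_current): list=[56, 73, 46, 9, 3, 4, 1] cursor@56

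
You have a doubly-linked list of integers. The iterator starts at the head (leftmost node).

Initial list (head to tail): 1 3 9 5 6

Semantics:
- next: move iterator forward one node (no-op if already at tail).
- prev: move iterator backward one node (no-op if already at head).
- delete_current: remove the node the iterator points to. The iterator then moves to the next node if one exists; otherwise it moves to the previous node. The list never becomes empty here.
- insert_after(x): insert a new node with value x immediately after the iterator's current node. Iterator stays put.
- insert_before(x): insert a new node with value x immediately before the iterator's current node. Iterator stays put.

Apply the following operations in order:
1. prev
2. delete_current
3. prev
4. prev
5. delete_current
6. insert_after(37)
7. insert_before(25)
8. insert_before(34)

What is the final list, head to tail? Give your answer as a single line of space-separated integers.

Answer: 25 34 9 37 5 6

Derivation:
After 1 (prev): list=[1, 3, 9, 5, 6] cursor@1
After 2 (delete_current): list=[3, 9, 5, 6] cursor@3
After 3 (prev): list=[3, 9, 5, 6] cursor@3
After 4 (prev): list=[3, 9, 5, 6] cursor@3
After 5 (delete_current): list=[9, 5, 6] cursor@9
After 6 (insert_after(37)): list=[9, 37, 5, 6] cursor@9
After 7 (insert_before(25)): list=[25, 9, 37, 5, 6] cursor@9
After 8 (insert_before(34)): list=[25, 34, 9, 37, 5, 6] cursor@9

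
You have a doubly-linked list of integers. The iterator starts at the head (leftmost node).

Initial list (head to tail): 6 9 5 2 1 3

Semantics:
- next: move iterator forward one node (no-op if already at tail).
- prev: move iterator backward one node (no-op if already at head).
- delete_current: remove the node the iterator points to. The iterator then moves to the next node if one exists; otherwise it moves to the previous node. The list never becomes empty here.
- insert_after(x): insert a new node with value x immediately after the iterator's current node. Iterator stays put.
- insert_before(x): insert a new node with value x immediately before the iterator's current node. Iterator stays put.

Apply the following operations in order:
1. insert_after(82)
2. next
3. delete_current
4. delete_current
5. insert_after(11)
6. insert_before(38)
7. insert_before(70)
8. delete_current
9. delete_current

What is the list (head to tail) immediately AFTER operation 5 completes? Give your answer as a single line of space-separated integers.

Answer: 6 5 11 2 1 3

Derivation:
After 1 (insert_after(82)): list=[6, 82, 9, 5, 2, 1, 3] cursor@6
After 2 (next): list=[6, 82, 9, 5, 2, 1, 3] cursor@82
After 3 (delete_current): list=[6, 9, 5, 2, 1, 3] cursor@9
After 4 (delete_current): list=[6, 5, 2, 1, 3] cursor@5
After 5 (insert_after(11)): list=[6, 5, 11, 2, 1, 3] cursor@5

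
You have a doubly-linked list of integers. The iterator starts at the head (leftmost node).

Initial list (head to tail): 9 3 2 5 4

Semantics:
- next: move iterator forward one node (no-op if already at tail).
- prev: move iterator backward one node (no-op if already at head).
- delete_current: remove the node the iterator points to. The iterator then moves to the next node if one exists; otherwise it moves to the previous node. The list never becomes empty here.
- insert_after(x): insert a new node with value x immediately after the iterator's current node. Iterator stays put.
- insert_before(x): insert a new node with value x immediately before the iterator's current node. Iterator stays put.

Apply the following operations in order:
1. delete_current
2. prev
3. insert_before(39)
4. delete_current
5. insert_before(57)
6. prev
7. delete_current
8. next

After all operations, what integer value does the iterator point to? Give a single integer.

Answer: 5

Derivation:
After 1 (delete_current): list=[3, 2, 5, 4] cursor@3
After 2 (prev): list=[3, 2, 5, 4] cursor@3
After 3 (insert_before(39)): list=[39, 3, 2, 5, 4] cursor@3
After 4 (delete_current): list=[39, 2, 5, 4] cursor@2
After 5 (insert_before(57)): list=[39, 57, 2, 5, 4] cursor@2
After 6 (prev): list=[39, 57, 2, 5, 4] cursor@57
After 7 (delete_current): list=[39, 2, 5, 4] cursor@2
After 8 (next): list=[39, 2, 5, 4] cursor@5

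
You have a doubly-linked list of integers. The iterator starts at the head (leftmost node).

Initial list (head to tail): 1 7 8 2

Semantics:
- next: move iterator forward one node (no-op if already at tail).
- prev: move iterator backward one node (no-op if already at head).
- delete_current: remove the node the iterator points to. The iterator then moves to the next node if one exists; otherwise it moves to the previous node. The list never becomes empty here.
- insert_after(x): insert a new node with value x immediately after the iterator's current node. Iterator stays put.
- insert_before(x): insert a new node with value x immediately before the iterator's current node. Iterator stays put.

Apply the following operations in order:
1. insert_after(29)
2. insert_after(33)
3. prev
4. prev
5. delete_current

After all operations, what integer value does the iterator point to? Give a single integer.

Answer: 33

Derivation:
After 1 (insert_after(29)): list=[1, 29, 7, 8, 2] cursor@1
After 2 (insert_after(33)): list=[1, 33, 29, 7, 8, 2] cursor@1
After 3 (prev): list=[1, 33, 29, 7, 8, 2] cursor@1
After 4 (prev): list=[1, 33, 29, 7, 8, 2] cursor@1
After 5 (delete_current): list=[33, 29, 7, 8, 2] cursor@33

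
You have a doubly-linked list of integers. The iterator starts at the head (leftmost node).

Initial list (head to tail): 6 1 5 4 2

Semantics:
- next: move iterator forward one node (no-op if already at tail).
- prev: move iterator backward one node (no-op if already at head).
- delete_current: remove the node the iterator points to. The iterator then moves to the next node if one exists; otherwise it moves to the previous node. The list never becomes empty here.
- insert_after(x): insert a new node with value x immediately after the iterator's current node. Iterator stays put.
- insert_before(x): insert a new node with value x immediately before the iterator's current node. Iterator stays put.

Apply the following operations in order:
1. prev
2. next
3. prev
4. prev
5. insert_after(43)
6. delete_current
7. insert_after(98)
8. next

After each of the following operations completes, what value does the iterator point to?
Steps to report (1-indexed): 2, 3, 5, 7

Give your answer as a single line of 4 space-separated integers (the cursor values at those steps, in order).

After 1 (prev): list=[6, 1, 5, 4, 2] cursor@6
After 2 (next): list=[6, 1, 5, 4, 2] cursor@1
After 3 (prev): list=[6, 1, 5, 4, 2] cursor@6
After 4 (prev): list=[6, 1, 5, 4, 2] cursor@6
After 5 (insert_after(43)): list=[6, 43, 1, 5, 4, 2] cursor@6
After 6 (delete_current): list=[43, 1, 5, 4, 2] cursor@43
After 7 (insert_after(98)): list=[43, 98, 1, 5, 4, 2] cursor@43
After 8 (next): list=[43, 98, 1, 5, 4, 2] cursor@98

Answer: 1 6 6 43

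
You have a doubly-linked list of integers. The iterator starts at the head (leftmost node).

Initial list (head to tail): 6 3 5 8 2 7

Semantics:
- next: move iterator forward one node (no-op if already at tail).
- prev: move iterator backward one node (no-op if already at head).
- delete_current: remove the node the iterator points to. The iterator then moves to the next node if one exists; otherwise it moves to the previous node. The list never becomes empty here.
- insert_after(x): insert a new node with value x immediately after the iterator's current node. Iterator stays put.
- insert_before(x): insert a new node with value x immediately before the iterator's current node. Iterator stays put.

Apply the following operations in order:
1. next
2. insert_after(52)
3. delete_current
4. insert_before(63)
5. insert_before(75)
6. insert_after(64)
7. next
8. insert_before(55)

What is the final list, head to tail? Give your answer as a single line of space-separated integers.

After 1 (next): list=[6, 3, 5, 8, 2, 7] cursor@3
After 2 (insert_after(52)): list=[6, 3, 52, 5, 8, 2, 7] cursor@3
After 3 (delete_current): list=[6, 52, 5, 8, 2, 7] cursor@52
After 4 (insert_before(63)): list=[6, 63, 52, 5, 8, 2, 7] cursor@52
After 5 (insert_before(75)): list=[6, 63, 75, 52, 5, 8, 2, 7] cursor@52
After 6 (insert_after(64)): list=[6, 63, 75, 52, 64, 5, 8, 2, 7] cursor@52
After 7 (next): list=[6, 63, 75, 52, 64, 5, 8, 2, 7] cursor@64
After 8 (insert_before(55)): list=[6, 63, 75, 52, 55, 64, 5, 8, 2, 7] cursor@64

Answer: 6 63 75 52 55 64 5 8 2 7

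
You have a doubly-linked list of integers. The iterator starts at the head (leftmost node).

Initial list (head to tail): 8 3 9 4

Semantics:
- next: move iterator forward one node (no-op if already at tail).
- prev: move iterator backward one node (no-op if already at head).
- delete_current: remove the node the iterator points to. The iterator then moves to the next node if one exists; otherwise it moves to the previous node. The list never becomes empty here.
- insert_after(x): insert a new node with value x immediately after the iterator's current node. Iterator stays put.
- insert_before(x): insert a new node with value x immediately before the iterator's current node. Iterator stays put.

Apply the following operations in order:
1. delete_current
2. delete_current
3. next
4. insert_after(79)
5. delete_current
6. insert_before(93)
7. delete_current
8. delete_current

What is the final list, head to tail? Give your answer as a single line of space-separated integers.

After 1 (delete_current): list=[3, 9, 4] cursor@3
After 2 (delete_current): list=[9, 4] cursor@9
After 3 (next): list=[9, 4] cursor@4
After 4 (insert_after(79)): list=[9, 4, 79] cursor@4
After 5 (delete_current): list=[9, 79] cursor@79
After 6 (insert_before(93)): list=[9, 93, 79] cursor@79
After 7 (delete_current): list=[9, 93] cursor@93
After 8 (delete_current): list=[9] cursor@9

Answer: 9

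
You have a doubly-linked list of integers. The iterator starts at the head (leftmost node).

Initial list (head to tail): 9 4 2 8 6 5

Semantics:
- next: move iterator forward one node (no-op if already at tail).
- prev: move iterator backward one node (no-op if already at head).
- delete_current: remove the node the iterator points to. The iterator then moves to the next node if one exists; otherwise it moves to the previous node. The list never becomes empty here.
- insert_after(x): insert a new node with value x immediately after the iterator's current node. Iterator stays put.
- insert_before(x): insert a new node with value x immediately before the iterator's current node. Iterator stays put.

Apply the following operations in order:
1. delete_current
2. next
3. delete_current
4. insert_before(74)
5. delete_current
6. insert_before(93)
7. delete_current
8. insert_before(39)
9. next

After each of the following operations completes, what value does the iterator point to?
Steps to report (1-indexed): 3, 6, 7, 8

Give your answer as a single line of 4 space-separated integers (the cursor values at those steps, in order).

Answer: 8 6 5 5

Derivation:
After 1 (delete_current): list=[4, 2, 8, 6, 5] cursor@4
After 2 (next): list=[4, 2, 8, 6, 5] cursor@2
After 3 (delete_current): list=[4, 8, 6, 5] cursor@8
After 4 (insert_before(74)): list=[4, 74, 8, 6, 5] cursor@8
After 5 (delete_current): list=[4, 74, 6, 5] cursor@6
After 6 (insert_before(93)): list=[4, 74, 93, 6, 5] cursor@6
After 7 (delete_current): list=[4, 74, 93, 5] cursor@5
After 8 (insert_before(39)): list=[4, 74, 93, 39, 5] cursor@5
After 9 (next): list=[4, 74, 93, 39, 5] cursor@5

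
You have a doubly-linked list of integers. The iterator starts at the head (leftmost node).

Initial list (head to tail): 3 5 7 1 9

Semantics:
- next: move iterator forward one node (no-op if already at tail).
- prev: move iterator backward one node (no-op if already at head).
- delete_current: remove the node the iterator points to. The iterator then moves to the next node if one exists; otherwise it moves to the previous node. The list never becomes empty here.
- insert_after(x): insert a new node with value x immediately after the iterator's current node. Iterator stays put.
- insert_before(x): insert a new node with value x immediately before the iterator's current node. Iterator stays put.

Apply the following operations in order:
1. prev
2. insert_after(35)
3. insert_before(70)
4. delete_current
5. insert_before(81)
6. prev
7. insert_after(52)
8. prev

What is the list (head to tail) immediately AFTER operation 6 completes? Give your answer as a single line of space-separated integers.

After 1 (prev): list=[3, 5, 7, 1, 9] cursor@3
After 2 (insert_after(35)): list=[3, 35, 5, 7, 1, 9] cursor@3
After 3 (insert_before(70)): list=[70, 3, 35, 5, 7, 1, 9] cursor@3
After 4 (delete_current): list=[70, 35, 5, 7, 1, 9] cursor@35
After 5 (insert_before(81)): list=[70, 81, 35, 5, 7, 1, 9] cursor@35
After 6 (prev): list=[70, 81, 35, 5, 7, 1, 9] cursor@81

Answer: 70 81 35 5 7 1 9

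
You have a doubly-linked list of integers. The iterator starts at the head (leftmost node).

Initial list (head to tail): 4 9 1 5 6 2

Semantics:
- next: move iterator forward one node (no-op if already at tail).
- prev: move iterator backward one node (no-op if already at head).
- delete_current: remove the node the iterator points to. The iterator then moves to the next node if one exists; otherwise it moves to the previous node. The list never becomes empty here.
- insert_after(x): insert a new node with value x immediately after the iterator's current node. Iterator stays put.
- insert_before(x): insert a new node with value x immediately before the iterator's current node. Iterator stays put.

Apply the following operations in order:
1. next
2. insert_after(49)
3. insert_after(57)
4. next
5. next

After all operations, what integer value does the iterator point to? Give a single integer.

After 1 (next): list=[4, 9, 1, 5, 6, 2] cursor@9
After 2 (insert_after(49)): list=[4, 9, 49, 1, 5, 6, 2] cursor@9
After 3 (insert_after(57)): list=[4, 9, 57, 49, 1, 5, 6, 2] cursor@9
After 4 (next): list=[4, 9, 57, 49, 1, 5, 6, 2] cursor@57
After 5 (next): list=[4, 9, 57, 49, 1, 5, 6, 2] cursor@49

Answer: 49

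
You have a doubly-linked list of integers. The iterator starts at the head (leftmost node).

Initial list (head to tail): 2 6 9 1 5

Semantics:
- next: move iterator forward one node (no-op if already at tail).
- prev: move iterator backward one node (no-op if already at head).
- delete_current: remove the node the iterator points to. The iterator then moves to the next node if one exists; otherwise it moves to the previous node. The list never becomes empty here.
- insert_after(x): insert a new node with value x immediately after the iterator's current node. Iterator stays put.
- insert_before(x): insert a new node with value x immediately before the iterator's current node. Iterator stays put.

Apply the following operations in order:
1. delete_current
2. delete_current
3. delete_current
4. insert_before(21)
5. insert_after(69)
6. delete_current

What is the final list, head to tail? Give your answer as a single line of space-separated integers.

After 1 (delete_current): list=[6, 9, 1, 5] cursor@6
After 2 (delete_current): list=[9, 1, 5] cursor@9
After 3 (delete_current): list=[1, 5] cursor@1
After 4 (insert_before(21)): list=[21, 1, 5] cursor@1
After 5 (insert_after(69)): list=[21, 1, 69, 5] cursor@1
After 6 (delete_current): list=[21, 69, 5] cursor@69

Answer: 21 69 5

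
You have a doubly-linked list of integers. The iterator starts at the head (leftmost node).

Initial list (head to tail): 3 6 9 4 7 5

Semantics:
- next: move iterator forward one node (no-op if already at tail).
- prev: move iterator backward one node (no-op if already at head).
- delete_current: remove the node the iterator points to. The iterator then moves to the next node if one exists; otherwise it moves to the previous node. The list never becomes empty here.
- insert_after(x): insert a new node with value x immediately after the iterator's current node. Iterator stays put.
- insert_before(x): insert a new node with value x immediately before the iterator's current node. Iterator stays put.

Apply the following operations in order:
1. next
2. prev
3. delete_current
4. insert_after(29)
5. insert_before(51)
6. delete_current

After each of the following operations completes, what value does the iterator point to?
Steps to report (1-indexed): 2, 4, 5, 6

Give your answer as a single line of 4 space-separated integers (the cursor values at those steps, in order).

Answer: 3 6 6 29

Derivation:
After 1 (next): list=[3, 6, 9, 4, 7, 5] cursor@6
After 2 (prev): list=[3, 6, 9, 4, 7, 5] cursor@3
After 3 (delete_current): list=[6, 9, 4, 7, 5] cursor@6
After 4 (insert_after(29)): list=[6, 29, 9, 4, 7, 5] cursor@6
After 5 (insert_before(51)): list=[51, 6, 29, 9, 4, 7, 5] cursor@6
After 6 (delete_current): list=[51, 29, 9, 4, 7, 5] cursor@29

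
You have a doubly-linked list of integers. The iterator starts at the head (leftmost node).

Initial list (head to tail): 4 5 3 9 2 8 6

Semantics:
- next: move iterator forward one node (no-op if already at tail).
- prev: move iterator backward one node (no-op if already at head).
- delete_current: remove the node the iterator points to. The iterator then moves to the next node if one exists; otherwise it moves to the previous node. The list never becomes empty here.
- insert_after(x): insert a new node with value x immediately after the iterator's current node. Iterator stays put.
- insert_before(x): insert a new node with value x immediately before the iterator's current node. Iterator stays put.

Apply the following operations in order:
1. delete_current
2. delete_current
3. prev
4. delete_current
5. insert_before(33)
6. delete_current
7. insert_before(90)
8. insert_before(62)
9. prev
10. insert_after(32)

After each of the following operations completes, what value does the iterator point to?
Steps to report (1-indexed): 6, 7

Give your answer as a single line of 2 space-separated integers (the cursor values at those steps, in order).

After 1 (delete_current): list=[5, 3, 9, 2, 8, 6] cursor@5
After 2 (delete_current): list=[3, 9, 2, 8, 6] cursor@3
After 3 (prev): list=[3, 9, 2, 8, 6] cursor@3
After 4 (delete_current): list=[9, 2, 8, 6] cursor@9
After 5 (insert_before(33)): list=[33, 9, 2, 8, 6] cursor@9
After 6 (delete_current): list=[33, 2, 8, 6] cursor@2
After 7 (insert_before(90)): list=[33, 90, 2, 8, 6] cursor@2
After 8 (insert_before(62)): list=[33, 90, 62, 2, 8, 6] cursor@2
After 9 (prev): list=[33, 90, 62, 2, 8, 6] cursor@62
After 10 (insert_after(32)): list=[33, 90, 62, 32, 2, 8, 6] cursor@62

Answer: 2 2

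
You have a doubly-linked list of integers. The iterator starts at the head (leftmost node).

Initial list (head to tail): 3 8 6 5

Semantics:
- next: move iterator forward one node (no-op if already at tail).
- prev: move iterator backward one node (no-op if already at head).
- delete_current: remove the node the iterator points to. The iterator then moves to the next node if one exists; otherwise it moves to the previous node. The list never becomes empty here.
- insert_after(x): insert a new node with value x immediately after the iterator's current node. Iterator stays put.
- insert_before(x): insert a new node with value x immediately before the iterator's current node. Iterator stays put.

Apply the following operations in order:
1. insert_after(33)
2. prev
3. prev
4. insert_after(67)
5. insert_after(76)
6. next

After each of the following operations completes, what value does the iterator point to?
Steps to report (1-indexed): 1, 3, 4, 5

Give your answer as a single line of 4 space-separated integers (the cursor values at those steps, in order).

Answer: 3 3 3 3

Derivation:
After 1 (insert_after(33)): list=[3, 33, 8, 6, 5] cursor@3
After 2 (prev): list=[3, 33, 8, 6, 5] cursor@3
After 3 (prev): list=[3, 33, 8, 6, 5] cursor@3
After 4 (insert_after(67)): list=[3, 67, 33, 8, 6, 5] cursor@3
After 5 (insert_after(76)): list=[3, 76, 67, 33, 8, 6, 5] cursor@3
After 6 (next): list=[3, 76, 67, 33, 8, 6, 5] cursor@76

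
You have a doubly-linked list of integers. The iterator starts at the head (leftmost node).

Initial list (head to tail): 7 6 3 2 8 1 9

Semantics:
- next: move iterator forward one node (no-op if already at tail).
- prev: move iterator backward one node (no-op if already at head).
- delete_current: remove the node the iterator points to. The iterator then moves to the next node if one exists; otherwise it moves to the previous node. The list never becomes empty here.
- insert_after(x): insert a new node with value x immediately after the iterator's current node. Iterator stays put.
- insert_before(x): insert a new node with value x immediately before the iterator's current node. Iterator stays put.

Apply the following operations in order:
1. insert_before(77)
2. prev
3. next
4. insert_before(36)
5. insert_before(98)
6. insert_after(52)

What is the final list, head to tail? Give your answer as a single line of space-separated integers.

After 1 (insert_before(77)): list=[77, 7, 6, 3, 2, 8, 1, 9] cursor@7
After 2 (prev): list=[77, 7, 6, 3, 2, 8, 1, 9] cursor@77
After 3 (next): list=[77, 7, 6, 3, 2, 8, 1, 9] cursor@7
After 4 (insert_before(36)): list=[77, 36, 7, 6, 3, 2, 8, 1, 9] cursor@7
After 5 (insert_before(98)): list=[77, 36, 98, 7, 6, 3, 2, 8, 1, 9] cursor@7
After 6 (insert_after(52)): list=[77, 36, 98, 7, 52, 6, 3, 2, 8, 1, 9] cursor@7

Answer: 77 36 98 7 52 6 3 2 8 1 9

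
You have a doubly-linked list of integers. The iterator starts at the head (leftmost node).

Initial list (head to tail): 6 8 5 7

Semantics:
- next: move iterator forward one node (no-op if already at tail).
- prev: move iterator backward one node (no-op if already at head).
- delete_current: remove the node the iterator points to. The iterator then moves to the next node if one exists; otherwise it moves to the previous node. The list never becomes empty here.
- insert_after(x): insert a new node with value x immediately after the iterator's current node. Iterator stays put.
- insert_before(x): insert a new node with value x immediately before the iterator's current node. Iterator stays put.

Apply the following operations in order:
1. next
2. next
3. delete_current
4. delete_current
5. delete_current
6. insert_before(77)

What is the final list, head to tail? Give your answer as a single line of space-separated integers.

Answer: 77 6

Derivation:
After 1 (next): list=[6, 8, 5, 7] cursor@8
After 2 (next): list=[6, 8, 5, 7] cursor@5
After 3 (delete_current): list=[6, 8, 7] cursor@7
After 4 (delete_current): list=[6, 8] cursor@8
After 5 (delete_current): list=[6] cursor@6
After 6 (insert_before(77)): list=[77, 6] cursor@6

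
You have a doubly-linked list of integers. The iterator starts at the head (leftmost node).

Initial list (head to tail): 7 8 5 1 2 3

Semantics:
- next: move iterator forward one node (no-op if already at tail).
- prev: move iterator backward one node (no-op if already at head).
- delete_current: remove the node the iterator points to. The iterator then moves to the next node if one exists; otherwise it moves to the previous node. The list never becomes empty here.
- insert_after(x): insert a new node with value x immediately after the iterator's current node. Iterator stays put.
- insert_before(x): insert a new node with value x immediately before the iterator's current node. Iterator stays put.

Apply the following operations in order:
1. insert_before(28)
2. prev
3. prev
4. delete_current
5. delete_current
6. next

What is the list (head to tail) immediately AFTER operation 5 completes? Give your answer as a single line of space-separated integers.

Answer: 8 5 1 2 3

Derivation:
After 1 (insert_before(28)): list=[28, 7, 8, 5, 1, 2, 3] cursor@7
After 2 (prev): list=[28, 7, 8, 5, 1, 2, 3] cursor@28
After 3 (prev): list=[28, 7, 8, 5, 1, 2, 3] cursor@28
After 4 (delete_current): list=[7, 8, 5, 1, 2, 3] cursor@7
After 5 (delete_current): list=[8, 5, 1, 2, 3] cursor@8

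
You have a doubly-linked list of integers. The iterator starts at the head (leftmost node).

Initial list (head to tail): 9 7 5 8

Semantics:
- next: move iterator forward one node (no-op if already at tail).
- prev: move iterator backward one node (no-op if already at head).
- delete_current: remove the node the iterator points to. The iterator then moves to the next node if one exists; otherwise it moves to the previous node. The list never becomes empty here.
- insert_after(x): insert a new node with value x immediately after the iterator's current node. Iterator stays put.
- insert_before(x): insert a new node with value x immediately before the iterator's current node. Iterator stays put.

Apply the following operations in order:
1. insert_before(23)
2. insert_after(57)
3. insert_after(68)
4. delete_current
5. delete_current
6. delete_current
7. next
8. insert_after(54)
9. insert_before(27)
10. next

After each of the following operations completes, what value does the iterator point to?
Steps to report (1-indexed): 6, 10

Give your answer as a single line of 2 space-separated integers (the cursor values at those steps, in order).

After 1 (insert_before(23)): list=[23, 9, 7, 5, 8] cursor@9
After 2 (insert_after(57)): list=[23, 9, 57, 7, 5, 8] cursor@9
After 3 (insert_after(68)): list=[23, 9, 68, 57, 7, 5, 8] cursor@9
After 4 (delete_current): list=[23, 68, 57, 7, 5, 8] cursor@68
After 5 (delete_current): list=[23, 57, 7, 5, 8] cursor@57
After 6 (delete_current): list=[23, 7, 5, 8] cursor@7
After 7 (next): list=[23, 7, 5, 8] cursor@5
After 8 (insert_after(54)): list=[23, 7, 5, 54, 8] cursor@5
After 9 (insert_before(27)): list=[23, 7, 27, 5, 54, 8] cursor@5
After 10 (next): list=[23, 7, 27, 5, 54, 8] cursor@54

Answer: 7 54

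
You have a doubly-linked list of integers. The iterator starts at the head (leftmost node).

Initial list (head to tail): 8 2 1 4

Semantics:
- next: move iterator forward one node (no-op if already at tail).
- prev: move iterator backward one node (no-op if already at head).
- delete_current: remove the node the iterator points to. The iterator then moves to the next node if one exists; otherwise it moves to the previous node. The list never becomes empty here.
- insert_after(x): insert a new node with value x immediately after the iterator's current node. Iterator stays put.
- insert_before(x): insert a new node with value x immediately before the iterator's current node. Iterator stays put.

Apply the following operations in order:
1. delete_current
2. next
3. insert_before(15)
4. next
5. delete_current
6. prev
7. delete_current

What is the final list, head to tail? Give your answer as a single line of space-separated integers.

After 1 (delete_current): list=[2, 1, 4] cursor@2
After 2 (next): list=[2, 1, 4] cursor@1
After 3 (insert_before(15)): list=[2, 15, 1, 4] cursor@1
After 4 (next): list=[2, 15, 1, 4] cursor@4
After 5 (delete_current): list=[2, 15, 1] cursor@1
After 6 (prev): list=[2, 15, 1] cursor@15
After 7 (delete_current): list=[2, 1] cursor@1

Answer: 2 1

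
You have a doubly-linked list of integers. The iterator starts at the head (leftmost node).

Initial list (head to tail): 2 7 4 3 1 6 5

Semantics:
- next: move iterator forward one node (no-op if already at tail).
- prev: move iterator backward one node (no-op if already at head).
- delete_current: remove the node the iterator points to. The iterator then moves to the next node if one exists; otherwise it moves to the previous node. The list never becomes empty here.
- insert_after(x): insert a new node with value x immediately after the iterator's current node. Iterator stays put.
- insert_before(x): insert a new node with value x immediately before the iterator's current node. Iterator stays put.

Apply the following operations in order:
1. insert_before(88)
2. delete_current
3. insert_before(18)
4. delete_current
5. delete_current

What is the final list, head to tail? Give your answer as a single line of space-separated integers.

After 1 (insert_before(88)): list=[88, 2, 7, 4, 3, 1, 6, 5] cursor@2
After 2 (delete_current): list=[88, 7, 4, 3, 1, 6, 5] cursor@7
After 3 (insert_before(18)): list=[88, 18, 7, 4, 3, 1, 6, 5] cursor@7
After 4 (delete_current): list=[88, 18, 4, 3, 1, 6, 5] cursor@4
After 5 (delete_current): list=[88, 18, 3, 1, 6, 5] cursor@3

Answer: 88 18 3 1 6 5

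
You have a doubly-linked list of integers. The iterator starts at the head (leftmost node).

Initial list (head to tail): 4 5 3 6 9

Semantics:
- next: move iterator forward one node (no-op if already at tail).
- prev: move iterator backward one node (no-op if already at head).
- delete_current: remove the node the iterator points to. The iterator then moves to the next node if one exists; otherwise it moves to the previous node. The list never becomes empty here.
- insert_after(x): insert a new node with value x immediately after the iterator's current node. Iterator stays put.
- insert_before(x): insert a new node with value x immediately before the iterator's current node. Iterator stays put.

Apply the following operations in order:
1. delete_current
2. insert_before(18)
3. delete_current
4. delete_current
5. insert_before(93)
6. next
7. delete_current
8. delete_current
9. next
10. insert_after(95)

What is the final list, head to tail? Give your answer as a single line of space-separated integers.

Answer: 18 93 95

Derivation:
After 1 (delete_current): list=[5, 3, 6, 9] cursor@5
After 2 (insert_before(18)): list=[18, 5, 3, 6, 9] cursor@5
After 3 (delete_current): list=[18, 3, 6, 9] cursor@3
After 4 (delete_current): list=[18, 6, 9] cursor@6
After 5 (insert_before(93)): list=[18, 93, 6, 9] cursor@6
After 6 (next): list=[18, 93, 6, 9] cursor@9
After 7 (delete_current): list=[18, 93, 6] cursor@6
After 8 (delete_current): list=[18, 93] cursor@93
After 9 (next): list=[18, 93] cursor@93
After 10 (insert_after(95)): list=[18, 93, 95] cursor@93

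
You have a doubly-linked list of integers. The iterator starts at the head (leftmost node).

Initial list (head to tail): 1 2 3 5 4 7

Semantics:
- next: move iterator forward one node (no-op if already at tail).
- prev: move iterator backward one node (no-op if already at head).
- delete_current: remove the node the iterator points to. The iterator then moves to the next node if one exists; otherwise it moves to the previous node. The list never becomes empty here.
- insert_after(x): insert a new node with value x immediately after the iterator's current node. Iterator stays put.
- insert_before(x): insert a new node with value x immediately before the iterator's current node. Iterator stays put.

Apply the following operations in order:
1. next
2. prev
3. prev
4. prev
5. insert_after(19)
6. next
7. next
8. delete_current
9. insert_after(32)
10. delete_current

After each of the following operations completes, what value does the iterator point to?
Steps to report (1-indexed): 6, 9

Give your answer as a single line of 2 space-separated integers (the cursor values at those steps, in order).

Answer: 19 3

Derivation:
After 1 (next): list=[1, 2, 3, 5, 4, 7] cursor@2
After 2 (prev): list=[1, 2, 3, 5, 4, 7] cursor@1
After 3 (prev): list=[1, 2, 3, 5, 4, 7] cursor@1
After 4 (prev): list=[1, 2, 3, 5, 4, 7] cursor@1
After 5 (insert_after(19)): list=[1, 19, 2, 3, 5, 4, 7] cursor@1
After 6 (next): list=[1, 19, 2, 3, 5, 4, 7] cursor@19
After 7 (next): list=[1, 19, 2, 3, 5, 4, 7] cursor@2
After 8 (delete_current): list=[1, 19, 3, 5, 4, 7] cursor@3
After 9 (insert_after(32)): list=[1, 19, 3, 32, 5, 4, 7] cursor@3
After 10 (delete_current): list=[1, 19, 32, 5, 4, 7] cursor@32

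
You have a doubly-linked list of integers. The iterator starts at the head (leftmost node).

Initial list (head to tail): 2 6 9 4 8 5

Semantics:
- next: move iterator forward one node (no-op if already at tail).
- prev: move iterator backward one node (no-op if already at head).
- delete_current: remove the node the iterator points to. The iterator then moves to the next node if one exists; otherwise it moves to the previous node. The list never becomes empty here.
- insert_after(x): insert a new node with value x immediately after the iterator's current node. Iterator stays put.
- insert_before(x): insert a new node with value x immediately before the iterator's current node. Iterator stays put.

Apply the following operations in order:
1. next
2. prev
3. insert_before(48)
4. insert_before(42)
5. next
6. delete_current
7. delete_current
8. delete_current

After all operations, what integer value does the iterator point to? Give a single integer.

Answer: 8

Derivation:
After 1 (next): list=[2, 6, 9, 4, 8, 5] cursor@6
After 2 (prev): list=[2, 6, 9, 4, 8, 5] cursor@2
After 3 (insert_before(48)): list=[48, 2, 6, 9, 4, 8, 5] cursor@2
After 4 (insert_before(42)): list=[48, 42, 2, 6, 9, 4, 8, 5] cursor@2
After 5 (next): list=[48, 42, 2, 6, 9, 4, 8, 5] cursor@6
After 6 (delete_current): list=[48, 42, 2, 9, 4, 8, 5] cursor@9
After 7 (delete_current): list=[48, 42, 2, 4, 8, 5] cursor@4
After 8 (delete_current): list=[48, 42, 2, 8, 5] cursor@8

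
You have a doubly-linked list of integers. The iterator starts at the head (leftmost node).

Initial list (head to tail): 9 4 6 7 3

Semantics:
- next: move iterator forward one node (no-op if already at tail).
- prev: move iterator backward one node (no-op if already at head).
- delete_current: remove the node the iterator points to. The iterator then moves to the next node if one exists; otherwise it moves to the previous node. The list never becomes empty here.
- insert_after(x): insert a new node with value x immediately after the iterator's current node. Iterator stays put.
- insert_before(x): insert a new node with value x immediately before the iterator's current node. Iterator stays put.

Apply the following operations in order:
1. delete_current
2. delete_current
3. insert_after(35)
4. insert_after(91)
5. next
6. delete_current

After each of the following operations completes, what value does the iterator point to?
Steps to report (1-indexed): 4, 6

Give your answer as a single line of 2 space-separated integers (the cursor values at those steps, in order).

Answer: 6 35

Derivation:
After 1 (delete_current): list=[4, 6, 7, 3] cursor@4
After 2 (delete_current): list=[6, 7, 3] cursor@6
After 3 (insert_after(35)): list=[6, 35, 7, 3] cursor@6
After 4 (insert_after(91)): list=[6, 91, 35, 7, 3] cursor@6
After 5 (next): list=[6, 91, 35, 7, 3] cursor@91
After 6 (delete_current): list=[6, 35, 7, 3] cursor@35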